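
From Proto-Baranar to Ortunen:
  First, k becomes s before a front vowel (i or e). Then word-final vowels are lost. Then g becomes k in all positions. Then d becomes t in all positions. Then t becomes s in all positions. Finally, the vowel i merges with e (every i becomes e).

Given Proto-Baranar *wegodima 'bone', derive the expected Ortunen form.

Ortunen: *wegodima
  wegodima (rule 1 does not apply)
  wegodima → wegodim   [apocope]
  wegodim → wekodim   [unconditioned shift]
  wekodim → wekotim   [unconditioned shift]
  wekotim → wekosim   [unconditioned shift]
  wekosim → wekosem   [vowel merger]
  giving Ortunen wekosem.

wekosem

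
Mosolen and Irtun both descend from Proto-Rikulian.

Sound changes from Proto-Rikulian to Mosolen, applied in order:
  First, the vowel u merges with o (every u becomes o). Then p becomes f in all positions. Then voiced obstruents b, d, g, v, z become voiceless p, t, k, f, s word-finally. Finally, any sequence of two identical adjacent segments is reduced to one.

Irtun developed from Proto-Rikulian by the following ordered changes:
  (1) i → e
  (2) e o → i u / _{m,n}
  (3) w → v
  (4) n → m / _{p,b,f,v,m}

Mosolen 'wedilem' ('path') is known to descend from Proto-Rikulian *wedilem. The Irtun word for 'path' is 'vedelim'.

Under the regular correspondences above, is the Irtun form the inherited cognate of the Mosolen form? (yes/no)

Derive the expected Irtun reflex of *wedilem:
Irtun: start from *wedilem.
  rule 1 (vowel merger): wedilem → wedelem
  rule 2 (pre-nasal raising): wedelem → wedelim
  rule 3 (unconditioned shift): wedelim → vedelim
  rule 4: no change — vedelim
  ⇒ Irtun vedelim
Irtun 'vedelim' matches the regular reflex exactly, so the pair is cognate.

yes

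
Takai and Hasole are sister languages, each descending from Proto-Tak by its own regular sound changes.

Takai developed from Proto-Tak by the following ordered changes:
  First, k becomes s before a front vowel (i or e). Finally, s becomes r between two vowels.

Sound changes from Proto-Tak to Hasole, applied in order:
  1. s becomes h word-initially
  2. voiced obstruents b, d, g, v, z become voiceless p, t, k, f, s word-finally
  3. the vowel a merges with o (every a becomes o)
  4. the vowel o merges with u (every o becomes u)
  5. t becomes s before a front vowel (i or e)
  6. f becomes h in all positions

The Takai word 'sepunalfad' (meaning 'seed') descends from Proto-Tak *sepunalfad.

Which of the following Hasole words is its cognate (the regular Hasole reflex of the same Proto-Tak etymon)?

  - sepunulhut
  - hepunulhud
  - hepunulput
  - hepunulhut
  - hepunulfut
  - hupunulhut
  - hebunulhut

hepunulhut

Hasole: start from *sepunalfad.
  rule 1 (debuccalisation): sepunalfad → hepunalfad
  rule 2 (final devoicing): hepunalfad → hepunalfat
  rule 3 (vowel merger): hepunalfat → hepunolfot
  rule 4 (vowel merger): hepunolfot → hepunulfut
  rule 5: no change — hepunulfut
  rule 6 (unconditioned shift): hepunulfut → hepunulhut
  ⇒ Hasole hepunulhut
Only 'hepunulhut' matches the regular Hasole development of *sepunalfad.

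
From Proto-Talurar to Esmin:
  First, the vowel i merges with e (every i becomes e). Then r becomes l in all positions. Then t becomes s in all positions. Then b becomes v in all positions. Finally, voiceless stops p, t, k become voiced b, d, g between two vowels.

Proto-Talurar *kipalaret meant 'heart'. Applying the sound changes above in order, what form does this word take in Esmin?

Esmin: *kipalaret > kepalaret > kepalalet > kepalales > kebalales  (by vowel merger, unconditioned shift, unconditioned shift, intervocalic voicing)

kebalales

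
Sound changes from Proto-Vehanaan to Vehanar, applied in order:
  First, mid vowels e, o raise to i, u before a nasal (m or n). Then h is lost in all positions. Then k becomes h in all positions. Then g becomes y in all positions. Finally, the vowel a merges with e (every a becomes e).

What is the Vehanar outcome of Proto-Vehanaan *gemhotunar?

yimotuner

Vehanar: start from *gemhotunar.
  rule 1 (pre-nasal raising): gemhotunar → gimhotunar
  rule 2 (h-loss): gimhotunar → gimotunar
  rule 3: no change — gimotunar
  rule 4 (unconditioned shift): gimotunar → yimotunar
  rule 5 (vowel merger): yimotunar → yimotuner
  ⇒ Vehanar yimotuner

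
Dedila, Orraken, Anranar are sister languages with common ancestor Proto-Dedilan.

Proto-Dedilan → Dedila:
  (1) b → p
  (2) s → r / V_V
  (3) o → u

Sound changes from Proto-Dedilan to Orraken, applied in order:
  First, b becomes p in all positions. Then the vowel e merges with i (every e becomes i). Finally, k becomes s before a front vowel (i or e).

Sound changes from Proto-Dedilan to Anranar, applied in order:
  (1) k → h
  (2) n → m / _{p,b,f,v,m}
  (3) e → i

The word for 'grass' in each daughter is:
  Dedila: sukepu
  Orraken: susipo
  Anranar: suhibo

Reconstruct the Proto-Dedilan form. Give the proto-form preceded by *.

*sukebo

Position 5: Dedila has p, Orraken has p, Anranar has b. Anranar preserves b here (none of its changes turn any other segment into b), so the proto-segment is *b.
Position 6: Dedila has u, Orraken has o, Anranar has o. Orraken preserves o here (none of its changes turn any other segment into o), so the proto-segment is *o.
Continuing position by position gives *sukebo; check it forward:
Dedila: *sukebo
  sukebo → sukepo   [unconditioned shift]
  sukepo (rule 2 does not apply)
  sukepo → sukepu   [vowel merger]
  giving Dedila sukepu.
Orraken: *sukebo
  sukebo → sukepo   [unconditioned shift]
  sukepo → sukipo   [vowel merger]
  sukipo → susipo   [palatalisation]
  giving Orraken susipo.
Anranar: *sukebo > suhebo > suhibo  (by unconditioned shift, vowel merger)
No other proto-form is consistent with every reflex, so the reconstruction is *sukebo.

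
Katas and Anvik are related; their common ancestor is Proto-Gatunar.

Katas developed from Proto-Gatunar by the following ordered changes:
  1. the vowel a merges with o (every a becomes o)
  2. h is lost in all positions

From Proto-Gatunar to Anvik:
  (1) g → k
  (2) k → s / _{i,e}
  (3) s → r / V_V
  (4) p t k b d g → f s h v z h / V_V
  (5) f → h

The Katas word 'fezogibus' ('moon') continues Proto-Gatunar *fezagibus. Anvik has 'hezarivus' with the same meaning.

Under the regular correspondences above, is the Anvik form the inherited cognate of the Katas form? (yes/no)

yes

Derive the expected Anvik reflex of *fezagibus:
Anvik: start from *fezagibus.
  rule 1 (unconditioned shift): fezagibus → fezakibus
  rule 2 (palatalisation): fezakibus → fezasibus
  rule 3 (rhotacism): fezasibus → fezaribus
  rule 4 (intervocalic lenition): fezaribus → fezarivus
  rule 5 (unconditioned shift): fezarivus → hezarivus
  ⇒ Anvik hezarivus
Anvik 'hezarivus' matches the regular reflex exactly, so the pair is cognate.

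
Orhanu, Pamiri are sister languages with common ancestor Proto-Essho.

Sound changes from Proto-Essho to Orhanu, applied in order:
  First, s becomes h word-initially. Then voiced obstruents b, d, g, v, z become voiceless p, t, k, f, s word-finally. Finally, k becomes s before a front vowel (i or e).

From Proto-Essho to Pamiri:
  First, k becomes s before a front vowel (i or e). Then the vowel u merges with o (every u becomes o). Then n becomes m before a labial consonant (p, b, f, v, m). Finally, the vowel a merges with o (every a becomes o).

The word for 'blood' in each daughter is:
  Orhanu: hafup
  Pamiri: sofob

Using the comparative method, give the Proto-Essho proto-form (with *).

Position 4: Orhanu has u, Pamiri has o. Orhanu preserves u here (none of its changes turn any other segment into u), so the proto-segment is *u.
Position 5: Orhanu has p, Pamiri has b. Pamiri preserves b here (none of its changes turn any other segment into b), so the proto-segment is *b.
Position 1: Orhanu has h, Pamiri has s. Taking the neighbouring segments as reconstructed: Orhanu h could go back to *s or *h; Pamiri s can only go back to *s — the one source consistent with every daughter is *s.
Continuing position by position gives *safub; check it forward:
Orhanu: *safub > hafub > hafup  (by debuccalisation, final devoicing)
Pamiri: *safub > safob > sofob  (by vowel merger, vowel merger)
No other proto-form is consistent with every reflex, so the reconstruction is *safub.

*safub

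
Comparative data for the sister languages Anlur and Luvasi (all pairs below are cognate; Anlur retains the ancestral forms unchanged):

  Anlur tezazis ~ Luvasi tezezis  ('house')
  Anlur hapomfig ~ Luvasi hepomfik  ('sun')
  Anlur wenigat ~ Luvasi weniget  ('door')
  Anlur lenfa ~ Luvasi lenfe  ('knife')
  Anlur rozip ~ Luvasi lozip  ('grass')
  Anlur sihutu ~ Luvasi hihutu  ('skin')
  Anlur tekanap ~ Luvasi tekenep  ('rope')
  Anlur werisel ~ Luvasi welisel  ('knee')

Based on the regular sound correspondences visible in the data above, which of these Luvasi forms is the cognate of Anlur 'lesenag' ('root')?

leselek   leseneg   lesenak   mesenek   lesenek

tezazis ~ tezezis, wenigat ~ weniget — Anlur a corresponds to Luvasi e after a consonant, before a consonant other than r, m, n, p, b, f, v.
hapomfig ~ hepomfik — Anlur g corresponds to Luvasi k word-finally.
Applying these to Anlur 'lesenag':
  lesenag → leseneg   (a→e after a consonant, before a consonant other than r, m, n, p, b, f, v)
  leseneg → lesenek   (g→k word-finally)
So the Luvasi cognate is 'lesenek'.

lesenek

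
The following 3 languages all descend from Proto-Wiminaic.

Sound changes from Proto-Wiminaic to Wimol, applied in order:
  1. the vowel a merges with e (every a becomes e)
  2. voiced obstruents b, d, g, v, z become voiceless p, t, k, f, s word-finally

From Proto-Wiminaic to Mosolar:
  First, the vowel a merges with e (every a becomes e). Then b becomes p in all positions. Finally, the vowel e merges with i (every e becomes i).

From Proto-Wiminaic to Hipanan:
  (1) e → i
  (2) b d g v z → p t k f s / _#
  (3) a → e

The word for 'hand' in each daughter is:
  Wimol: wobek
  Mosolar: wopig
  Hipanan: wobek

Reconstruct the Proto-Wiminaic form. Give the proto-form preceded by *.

Position 3: Wimol has b, Mosolar has p, Hipanan has b. Wimol preserves b here (none of its changes turn any other segment into b), so the proto-segment is *b.
Position 4: Wimol has e, Mosolar has i, Hipanan has e. In Hipanan, e can only continue *a, so the proto-segment is *a.
Verify the candidate proto-form against each daughter:
Wimol: *wobag
  wobag → wobeg   [vowel merger]
  wobeg → wobek   [final devoicing]
  giving Wimol wobek.
Mosolar: *wobag > wobeg > wopeg > wopig  (by vowel merger, unconditioned shift, vowel merger)
Hipanan: *wobag
  wobag (rule 1 does not apply)
  wobag → wobak   [final devoicing]
  wobak → wobek   [vowel merger]
  giving Hipanan wobek.
No other proto-form is consistent with every reflex, so the reconstruction is *wobag.

*wobag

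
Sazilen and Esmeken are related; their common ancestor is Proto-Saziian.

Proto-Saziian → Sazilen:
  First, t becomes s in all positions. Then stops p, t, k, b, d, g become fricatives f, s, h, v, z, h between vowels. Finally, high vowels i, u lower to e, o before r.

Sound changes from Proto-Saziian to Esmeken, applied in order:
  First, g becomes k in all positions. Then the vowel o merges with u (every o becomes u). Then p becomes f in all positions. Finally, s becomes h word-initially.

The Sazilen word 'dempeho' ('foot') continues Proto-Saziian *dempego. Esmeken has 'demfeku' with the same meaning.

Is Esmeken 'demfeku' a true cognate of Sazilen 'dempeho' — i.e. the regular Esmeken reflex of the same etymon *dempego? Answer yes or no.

Derive the expected Esmeken reflex of *dempego:
Esmeken: *dempego > dempeko > dempeku > demfeku  (by unconditioned shift, vowel merger, unconditioned shift)
Esmeken 'demfeku' matches the regular reflex exactly, so the pair is cognate.

yes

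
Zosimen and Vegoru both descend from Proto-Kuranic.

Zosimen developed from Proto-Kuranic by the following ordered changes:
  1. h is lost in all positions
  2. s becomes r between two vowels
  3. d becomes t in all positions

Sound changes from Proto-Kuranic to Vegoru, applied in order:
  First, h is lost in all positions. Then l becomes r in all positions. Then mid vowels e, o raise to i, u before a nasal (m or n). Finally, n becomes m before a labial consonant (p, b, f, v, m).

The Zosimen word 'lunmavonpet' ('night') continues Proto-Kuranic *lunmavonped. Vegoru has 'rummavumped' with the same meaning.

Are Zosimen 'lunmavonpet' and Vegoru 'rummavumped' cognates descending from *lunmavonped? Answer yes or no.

Derive the expected Vegoru reflex of *lunmavonped:
Vegoru: *lunmavonped > runmavonped > runmavunped > rummavumped  (by unconditioned shift, pre-nasal raising, nasal place assimilation)
Vegoru 'rummavumped' matches the regular reflex exactly, so the pair is cognate.

yes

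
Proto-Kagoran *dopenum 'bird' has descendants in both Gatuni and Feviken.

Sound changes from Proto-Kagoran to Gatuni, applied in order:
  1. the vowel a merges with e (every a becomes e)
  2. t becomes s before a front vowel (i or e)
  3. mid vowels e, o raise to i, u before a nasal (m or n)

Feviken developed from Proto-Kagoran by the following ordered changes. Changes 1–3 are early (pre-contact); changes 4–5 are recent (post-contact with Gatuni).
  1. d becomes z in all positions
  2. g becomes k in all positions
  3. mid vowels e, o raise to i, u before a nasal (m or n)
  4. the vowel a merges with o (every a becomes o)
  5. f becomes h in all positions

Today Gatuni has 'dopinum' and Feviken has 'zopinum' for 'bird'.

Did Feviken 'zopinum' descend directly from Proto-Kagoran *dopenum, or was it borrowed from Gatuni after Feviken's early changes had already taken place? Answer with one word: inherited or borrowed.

inherited

If inherited, *dopenum would pass through all of Feviken's changes:
Feviken: start from *dopenum.
  rule 1 (unconditioned shift): dopenum → zopenum
  rule 2: no change — zopenum
  rule 3 (pre-nasal raising): zopenum → zopinum
  rule 4: no change — zopinum
  rule 5: no change — zopinum
  ⇒ Feviken zopinum
If borrowed from Gatuni 'dopinum' after the early changes, it would undergo only the recent ones:
  rule 4 (vowel merger): no change (dopinum)
  rule 5 (unconditioned shift): no change (dopinum)
  ⇒ as a loan: dopinum
Feviken 'zopinum' matches the inherited outcome exactly, so it is an inherited cognate, not a loan.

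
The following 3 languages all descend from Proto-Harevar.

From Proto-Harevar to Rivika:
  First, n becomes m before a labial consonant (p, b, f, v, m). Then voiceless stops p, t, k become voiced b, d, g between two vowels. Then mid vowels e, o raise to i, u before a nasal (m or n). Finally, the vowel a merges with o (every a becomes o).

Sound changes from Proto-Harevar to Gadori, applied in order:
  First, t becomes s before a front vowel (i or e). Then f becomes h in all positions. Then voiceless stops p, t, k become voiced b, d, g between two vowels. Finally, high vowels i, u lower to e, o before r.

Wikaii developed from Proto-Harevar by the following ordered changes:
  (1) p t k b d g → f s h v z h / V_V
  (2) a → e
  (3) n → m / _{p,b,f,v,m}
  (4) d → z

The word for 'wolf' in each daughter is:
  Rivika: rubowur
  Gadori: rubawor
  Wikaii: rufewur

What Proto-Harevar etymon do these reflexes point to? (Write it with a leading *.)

*rupawur

Position 3: Rivika has b, Gadori has b, Wikaii has f. Taking the neighbouring segments as reconstructed: Rivika b could go back to *p or *b; Gadori b could go back to *p or *b; Wikaii f could go back to *p or *f — the one source consistent with every daughter is *p.
Position 4: Rivika has o, Gadori has a, Wikaii has e. Gadori preserves a here (none of its changes turn any other segment into a), so the proto-segment is *a.
Position 6: Rivika has u, Gadori has o, Wikaii has u. Wikaii preserves u here (none of its changes turn any other segment into u), so the proto-segment is *u.
The remaining positions agree across the daughters. Check the candidate against every language:
Rivika: *rupawur
  rupawur (rule 1 does not apply)
  rupawur → rubawur   [intervocalic voicing]
  rubawur (rule 3 does not apply)
  rubawur → rubowur   [vowel merger]
  giving Rivika rubowur.
Gadori: *rupawur > rubawur > rubawor  (by intervocalic voicing, pre-rhotic lowering)
Wikaii: *rupawur
  rupawur → rufawur   [intervocalic lenition]
  rufawur → rufewur   [vowel merger]
  rufewur (rule 3 does not apply)
  rufewur (rule 4 does not apply)
  giving Wikaii rufewur.
No other proto-form is consistent with every reflex, so the reconstruction is *rupawur.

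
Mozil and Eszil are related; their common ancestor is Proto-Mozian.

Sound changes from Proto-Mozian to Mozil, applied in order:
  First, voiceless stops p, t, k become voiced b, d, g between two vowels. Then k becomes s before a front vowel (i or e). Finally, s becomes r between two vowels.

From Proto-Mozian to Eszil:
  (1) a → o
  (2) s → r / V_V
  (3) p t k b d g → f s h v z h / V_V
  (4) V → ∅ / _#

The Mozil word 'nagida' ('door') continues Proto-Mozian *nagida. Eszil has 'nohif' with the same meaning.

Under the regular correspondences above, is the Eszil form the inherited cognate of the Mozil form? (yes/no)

no

Derive the expected Eszil reflex of *nagida:
Eszil: *nagida
  nagida → nogido   [vowel merger]
  nogido (rule 2 does not apply)
  nogido → nohizo   [intervocalic lenition]
  nohizo → nohiz   [apocope]
  giving Eszil nohiz.
The regular Eszil reflex would be 'nohiz', but the attested form is 'nohif'. The correspondence is irregular, so they are not cognates (the Eszil form has a different source).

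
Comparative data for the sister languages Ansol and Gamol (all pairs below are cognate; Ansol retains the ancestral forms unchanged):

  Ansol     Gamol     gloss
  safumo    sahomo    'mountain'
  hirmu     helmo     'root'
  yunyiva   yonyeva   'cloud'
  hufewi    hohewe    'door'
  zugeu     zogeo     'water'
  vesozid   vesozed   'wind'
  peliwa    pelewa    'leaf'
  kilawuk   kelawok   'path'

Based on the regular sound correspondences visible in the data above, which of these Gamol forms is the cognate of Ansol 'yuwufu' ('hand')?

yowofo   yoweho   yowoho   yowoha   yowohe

yowoho

zugeu ~ zogeo, kilawuk ~ kelawok — Ansol u corresponds to Gamol o after a consonant, before a consonant other than r, m, n, p, b, f, v.
hufewi ~ hohewe — Ansol u corresponds to Gamol o after a consonant, before a labial obstruent.
safumo ~ sahomo — Ansol f corresponds to Gamol h between vowels (before a back vowel).
hirmu ~ helmo — Ansol u corresponds to Gamol o word-finally.
Applying these to Ansol 'yuwufu':
  yuwufu → yowufu   (u→o after a consonant, before a consonant other than r, m, n, p, b, f, v)
  yowufu → yowofu   (u→o after a consonant, before a labial obstruent)
  yowofu → yowohu   (f→h between vowels (before a back vowel))
  yowohu → yowoho   (u→o word-finally)
So the Gamol cognate is 'yowoho'.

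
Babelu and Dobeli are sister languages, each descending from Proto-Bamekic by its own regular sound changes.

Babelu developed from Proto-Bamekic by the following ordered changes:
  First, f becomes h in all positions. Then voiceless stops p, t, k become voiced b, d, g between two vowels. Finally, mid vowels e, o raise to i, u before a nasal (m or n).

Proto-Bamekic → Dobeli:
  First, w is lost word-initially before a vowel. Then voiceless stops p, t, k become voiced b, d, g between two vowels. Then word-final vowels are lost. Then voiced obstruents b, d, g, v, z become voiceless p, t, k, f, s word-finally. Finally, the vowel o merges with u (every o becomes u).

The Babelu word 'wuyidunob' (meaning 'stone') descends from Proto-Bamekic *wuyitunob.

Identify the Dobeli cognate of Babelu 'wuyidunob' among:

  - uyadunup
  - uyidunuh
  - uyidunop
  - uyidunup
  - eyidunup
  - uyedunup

Dobeli: start from *wuyitunob.
  rule 1 (glide loss): wuyitunob → uyitunob
  rule 2 (intervocalic voicing): uyitunob → uyidunob
  rule 3: no change — uyidunob
  rule 4 (final devoicing): uyidunob → uyidunop
  rule 5 (vowel merger): uyidunop → uyidunup
  ⇒ Dobeli uyidunup
Among the options, 'uyidunup' alone shows every Dobeli change applied in order.

uyidunup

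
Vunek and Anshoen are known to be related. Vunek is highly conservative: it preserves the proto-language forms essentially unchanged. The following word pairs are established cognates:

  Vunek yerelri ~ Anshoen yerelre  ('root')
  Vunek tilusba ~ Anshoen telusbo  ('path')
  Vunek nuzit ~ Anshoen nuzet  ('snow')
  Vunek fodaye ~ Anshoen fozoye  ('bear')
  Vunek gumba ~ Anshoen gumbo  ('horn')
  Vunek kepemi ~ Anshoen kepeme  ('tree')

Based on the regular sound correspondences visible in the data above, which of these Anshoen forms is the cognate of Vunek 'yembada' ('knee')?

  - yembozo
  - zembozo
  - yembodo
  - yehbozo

yembozo

fodaye ~ fozoye — Vunek a corresponds to Anshoen o after a consonant, before a consonant other than r, m, n, p, b, f, v.
fodaye ~ fozoye — Vunek d corresponds to Anshoen z between vowels (before a back vowel).
tilusba ~ telusbo, gumba ~ gumbo — Vunek a corresponds to Anshoen o word-finally.
Applying these to Vunek 'yembada':
  yembada → yemboda   (a→o after a consonant, before a consonant other than r, m, n, p, b, f, v)
  yemboda → yemboza   (d→z between vowels (before a back vowel))
  yemboza → yembozo   (a→o word-finally)
So the Anshoen cognate is 'yembozo'.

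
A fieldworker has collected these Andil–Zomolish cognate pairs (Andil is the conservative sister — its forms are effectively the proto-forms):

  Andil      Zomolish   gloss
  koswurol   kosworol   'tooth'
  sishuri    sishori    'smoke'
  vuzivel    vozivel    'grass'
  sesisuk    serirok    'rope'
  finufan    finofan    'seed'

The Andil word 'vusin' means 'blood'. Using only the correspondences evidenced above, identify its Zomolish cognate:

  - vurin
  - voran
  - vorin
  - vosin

vuzivel ~ vozivel, sesisuk ~ serirok — Andil u corresponds to Zomolish o after a consonant, before a consonant other than r, m, n, p, b, f, v.
sesisuk ~ serirok — Andil s corresponds to Zomolish r between vowels (before a front vowel).
Applying these to Andil 'vusin':
  vusin → vosin   (u→o after a consonant, before a consonant other than r, m, n, p, b, f, v)
  vosin → vorin   (s→r between vowels (before a front vowel))
So the Zomolish cognate is 'vorin'.

vorin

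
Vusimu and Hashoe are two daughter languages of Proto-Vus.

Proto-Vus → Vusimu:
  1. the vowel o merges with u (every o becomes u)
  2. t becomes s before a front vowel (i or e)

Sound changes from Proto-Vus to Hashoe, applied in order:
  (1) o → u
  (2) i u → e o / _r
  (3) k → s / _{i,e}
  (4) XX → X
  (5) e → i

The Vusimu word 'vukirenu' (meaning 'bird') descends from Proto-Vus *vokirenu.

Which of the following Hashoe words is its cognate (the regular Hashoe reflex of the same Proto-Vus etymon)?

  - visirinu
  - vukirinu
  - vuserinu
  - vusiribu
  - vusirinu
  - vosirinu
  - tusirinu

Hashoe: start from *vokirenu.
  rule 1 (vowel merger): vokirenu → vukirenu
  rule 2 (pre-rhotic lowering): vukirenu → vukerenu
  rule 3 (palatalisation): vukerenu → vuserenu
  rule 4: no change — vuserenu
  rule 5 (vowel merger): vuserenu → vusirinu
  ⇒ Hashoe vusirinu
The other candidates each miss or misapply at least one Hashoe change.

vusirinu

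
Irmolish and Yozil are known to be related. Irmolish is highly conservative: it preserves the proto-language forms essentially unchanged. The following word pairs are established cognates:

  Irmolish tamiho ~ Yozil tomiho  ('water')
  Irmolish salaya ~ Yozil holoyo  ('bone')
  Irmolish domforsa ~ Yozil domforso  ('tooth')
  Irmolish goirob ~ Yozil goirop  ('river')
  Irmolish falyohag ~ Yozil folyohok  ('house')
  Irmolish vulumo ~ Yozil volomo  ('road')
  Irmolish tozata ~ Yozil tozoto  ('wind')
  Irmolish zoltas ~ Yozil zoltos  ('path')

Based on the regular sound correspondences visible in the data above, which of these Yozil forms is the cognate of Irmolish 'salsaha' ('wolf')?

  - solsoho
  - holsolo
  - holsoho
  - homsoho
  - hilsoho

holsoho

salaya ~ holoyo — Irmolish s corresponds to Yozil h word-initially before a back vowel.
salaya ~ holoyo, falyohag ~ folyohok — Irmolish a corresponds to Yozil o after a consonant, before a consonant other than r, m, n, p, b, f, v.
salaya ~ holoyo, domforsa ~ domforso — Irmolish a corresponds to Yozil o word-finally.
Applying these to Irmolish 'salsaha':
  salsaha → halsaha   (s→h word-initially before a back vowel)
  halsaha → holsaha   (a→o after a consonant, before a consonant other than r, m, n, p, b, f, v)
  holsaha → holsoha   (a→o after a consonant, before a consonant other than r, m, n, p, b, f, v)
  holsoha → holsoho   (a→o word-finally)
So the Yozil cognate is 'holsoho'.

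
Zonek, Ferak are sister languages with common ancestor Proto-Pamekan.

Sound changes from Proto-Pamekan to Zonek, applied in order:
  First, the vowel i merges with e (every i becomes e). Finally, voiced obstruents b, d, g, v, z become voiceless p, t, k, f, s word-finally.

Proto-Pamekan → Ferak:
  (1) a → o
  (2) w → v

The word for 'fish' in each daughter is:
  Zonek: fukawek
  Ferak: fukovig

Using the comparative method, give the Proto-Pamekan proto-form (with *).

Position 4: Zonek has a, Ferak has o. Zonek preserves a here (none of its changes turn any other segment into a), so the proto-segment is *a.
Position 6: Zonek has e, Ferak has i. Ferak preserves i here (none of its changes turn any other segment into i), so the proto-segment is *i.
This points to *fukawig. Verify forward in each daughter:
Zonek: *fukawig
  fukawig → fukaweg   [vowel merger]
  fukaweg → fukawek   [final devoicing]
  giving Zonek fukawek.
Ferak: start from *fukawig.
  rule 1 (vowel merger): fukawig → fukowig
  rule 2 (unconditioned shift): fukowig → fukovig
  ⇒ Ferak fukovig
*fukawig is the unique common source.

*fukawig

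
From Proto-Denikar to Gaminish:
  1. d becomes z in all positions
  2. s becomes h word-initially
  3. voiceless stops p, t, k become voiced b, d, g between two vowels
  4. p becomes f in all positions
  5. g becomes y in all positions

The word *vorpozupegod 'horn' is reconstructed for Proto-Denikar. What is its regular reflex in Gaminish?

Gaminish: *vorpozupegod > vorpozupegoz > vorpozubegoz > vorfozubegoz > vorfozubeyoz  (by unconditioned shift, intervocalic voicing, unconditioned shift, unconditioned shift)

vorfozubeyoz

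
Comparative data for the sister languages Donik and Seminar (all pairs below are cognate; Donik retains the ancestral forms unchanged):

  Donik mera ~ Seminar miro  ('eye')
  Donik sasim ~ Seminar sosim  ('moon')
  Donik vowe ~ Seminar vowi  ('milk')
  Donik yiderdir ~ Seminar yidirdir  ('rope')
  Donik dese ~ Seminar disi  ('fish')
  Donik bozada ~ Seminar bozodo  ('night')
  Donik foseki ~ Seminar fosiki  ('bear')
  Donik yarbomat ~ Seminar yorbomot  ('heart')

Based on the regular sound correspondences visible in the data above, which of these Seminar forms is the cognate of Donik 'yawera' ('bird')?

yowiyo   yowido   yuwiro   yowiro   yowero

yowiro

sasim ~ sosim, bozada ~ bozodo — Donik a corresponds to Seminar o after a consonant, before a consonant other than r, m, n, p, b, f, v.
mera ~ miro, yiderdir ~ yidirdir — Donik e corresponds to Seminar i after a consonant, before r.
mera ~ miro, bozada ~ bozodo — Donik a corresponds to Seminar o word-finally.
Applying these to Donik 'yawera':
  yawera → yowera   (a→o after a consonant, before a consonant other than r, m, n, p, b, f, v)
  yowera → yowira   (e→i after a consonant, before r)
  yowira → yowiro   (a→o word-finally)
So the Seminar cognate is 'yowiro'.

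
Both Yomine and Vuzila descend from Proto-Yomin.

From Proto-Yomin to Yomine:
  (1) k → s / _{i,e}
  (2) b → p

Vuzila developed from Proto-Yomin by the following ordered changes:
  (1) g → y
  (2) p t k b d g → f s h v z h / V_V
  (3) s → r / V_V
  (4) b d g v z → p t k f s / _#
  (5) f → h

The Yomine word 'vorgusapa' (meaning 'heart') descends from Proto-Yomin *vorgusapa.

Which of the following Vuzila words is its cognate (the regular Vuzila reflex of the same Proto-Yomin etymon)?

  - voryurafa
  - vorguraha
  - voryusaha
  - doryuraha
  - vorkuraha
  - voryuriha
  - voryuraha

voryuraha

Vuzila: *vorgusapa > voryusapa > voryusafa > voryurafa > voryuraha  (by unconditioned shift, intervocalic lenition, rhotacism, unconditioned shift)
Only 'voryuraha' matches the regular Vuzila development of *vorgusapa.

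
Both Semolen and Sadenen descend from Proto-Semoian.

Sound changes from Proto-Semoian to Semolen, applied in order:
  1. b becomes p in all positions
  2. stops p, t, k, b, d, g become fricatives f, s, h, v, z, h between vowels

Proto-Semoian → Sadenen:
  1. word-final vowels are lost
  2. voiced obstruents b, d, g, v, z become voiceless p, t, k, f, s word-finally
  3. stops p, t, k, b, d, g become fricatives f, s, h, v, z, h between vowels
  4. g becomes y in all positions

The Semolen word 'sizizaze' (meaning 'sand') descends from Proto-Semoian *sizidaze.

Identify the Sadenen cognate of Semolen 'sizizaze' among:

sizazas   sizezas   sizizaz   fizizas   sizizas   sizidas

sizizas

Sadenen: start from *sizidaze.
  rule 1 (apocope): sizidaze → sizidaz
  rule 2 (final devoicing): sizidaz → sizidas
  rule 3 (intervocalic lenition): sizidas → sizizas
  rule 4: no change — sizizas
  ⇒ Sadenen sizizas
The other candidates each miss or misapply at least one Sadenen change.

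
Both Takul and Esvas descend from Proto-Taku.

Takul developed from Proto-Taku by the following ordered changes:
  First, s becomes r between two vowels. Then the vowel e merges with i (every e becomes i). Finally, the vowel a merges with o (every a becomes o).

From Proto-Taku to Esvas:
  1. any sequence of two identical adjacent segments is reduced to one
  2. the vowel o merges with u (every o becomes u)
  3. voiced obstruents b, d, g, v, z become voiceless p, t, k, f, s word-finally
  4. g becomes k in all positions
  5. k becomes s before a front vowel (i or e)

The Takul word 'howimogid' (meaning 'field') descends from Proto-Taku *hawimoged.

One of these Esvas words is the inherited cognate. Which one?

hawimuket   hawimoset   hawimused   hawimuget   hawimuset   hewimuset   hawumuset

Esvas: *hawimoged
  hawimoged (rule 1 does not apply)
  hawimoged → hawimuged   [vowel merger]
  hawimuged → hawimuget   [final devoicing]
  hawimuget → hawimuket   [unconditioned shift]
  hawimuket → hawimuset   [palatalisation]
  giving Esvas hawimuset.
The other candidates each miss or misapply at least one Esvas change.

hawimuset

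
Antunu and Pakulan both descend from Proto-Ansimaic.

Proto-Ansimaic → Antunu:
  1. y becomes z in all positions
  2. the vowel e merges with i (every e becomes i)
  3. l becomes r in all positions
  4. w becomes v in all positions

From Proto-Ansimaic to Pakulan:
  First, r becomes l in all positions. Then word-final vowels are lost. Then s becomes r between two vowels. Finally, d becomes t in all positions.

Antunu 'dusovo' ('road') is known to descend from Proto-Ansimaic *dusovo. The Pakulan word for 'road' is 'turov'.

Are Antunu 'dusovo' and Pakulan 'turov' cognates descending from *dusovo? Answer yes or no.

yes

Derive the expected Pakulan reflex of *dusovo:
Pakulan: *dusovo > dusov > durov > turov  (by apocope, rhotacism, unconditioned shift)
Pakulan 'turov' matches the regular reflex exactly, so the pair is cognate.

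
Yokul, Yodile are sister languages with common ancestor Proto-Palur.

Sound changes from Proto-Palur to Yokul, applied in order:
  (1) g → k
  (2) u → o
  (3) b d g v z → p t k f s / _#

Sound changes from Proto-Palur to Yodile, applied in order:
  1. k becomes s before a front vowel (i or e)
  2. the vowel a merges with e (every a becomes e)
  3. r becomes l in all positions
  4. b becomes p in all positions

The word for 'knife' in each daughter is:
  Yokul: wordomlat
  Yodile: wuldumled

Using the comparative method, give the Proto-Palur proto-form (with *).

Position 5: Yokul has o, Yodile has u. Yodile preserves u here (none of its changes turn any other segment into u), so the proto-segment is *u.
Position 3: Yokul has r, Yodile has l. Yokul preserves r here (none of its changes turn any other segment into r), so the proto-segment is *r.
Continuing position by position gives *wurdumlad; check it forward:
Yokul: *wurdumlad > wordomlad > wordomlat  (by vowel merger, final devoicing)
Yodile: *wurdumlad
  wurdumlad (rule 1 does not apply)
  wurdumlad → wurdumled   [vowel merger]
  wurdumled → wuldumled   [unconditioned shift]
  wuldumled (rule 4 does not apply)
  giving Yodile wuldumled.
No other proto-form is consistent with every reflex, so the reconstruction is *wurdumlad.

*wurdumlad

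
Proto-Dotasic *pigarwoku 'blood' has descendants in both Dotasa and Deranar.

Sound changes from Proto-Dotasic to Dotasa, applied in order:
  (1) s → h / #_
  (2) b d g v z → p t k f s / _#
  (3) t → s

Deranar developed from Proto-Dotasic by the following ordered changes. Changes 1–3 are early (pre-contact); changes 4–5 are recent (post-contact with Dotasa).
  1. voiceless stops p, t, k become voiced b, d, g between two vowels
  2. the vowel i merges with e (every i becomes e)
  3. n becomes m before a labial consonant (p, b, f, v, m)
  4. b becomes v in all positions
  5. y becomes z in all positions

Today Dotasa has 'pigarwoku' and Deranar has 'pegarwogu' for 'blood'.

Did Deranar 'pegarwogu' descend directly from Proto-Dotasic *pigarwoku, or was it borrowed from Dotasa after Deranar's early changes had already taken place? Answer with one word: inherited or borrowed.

inherited

If inherited, *pigarwoku would pass through all of Deranar's changes:
Deranar: start from *pigarwoku.
  rule 1 (intervocalic voicing): pigarwoku → pigarwogu
  rule 2 (vowel merger): pigarwogu → pegarwogu
  rule 3: no change — pegarwogu
  rule 4: no change — pegarwogu
  rule 5: no change — pegarwogu
  ⇒ Deranar pegarwogu
If borrowed from Dotasa 'pigarwoku' after the early changes, it would undergo only the recent ones:
  rule 4 (unconditioned shift): no change (pigarwoku)
  rule 5 (unconditioned shift): no change (pigarwoku)
  ⇒ as a loan: pigarwoku
Deranar 'pegarwogu' matches the inherited outcome exactly, so it is an inherited cognate, not a loan.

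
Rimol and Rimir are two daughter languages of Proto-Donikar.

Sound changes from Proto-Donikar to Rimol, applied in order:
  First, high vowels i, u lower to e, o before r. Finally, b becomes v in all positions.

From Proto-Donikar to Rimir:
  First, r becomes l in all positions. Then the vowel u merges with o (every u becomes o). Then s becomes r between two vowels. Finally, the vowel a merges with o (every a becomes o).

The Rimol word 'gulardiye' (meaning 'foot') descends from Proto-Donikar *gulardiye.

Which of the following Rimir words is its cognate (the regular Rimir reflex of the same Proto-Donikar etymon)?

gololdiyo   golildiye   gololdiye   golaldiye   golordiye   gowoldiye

Rimir: start from *gulardiye.
  rule 1 (unconditioned shift): gulardiye → gulaldiye
  rule 2 (vowel merger): gulaldiye → golaldiye
  rule 3: no change — golaldiye
  rule 4 (vowel merger): golaldiye → gololdiye
  ⇒ Rimir gololdiye
Among the options, 'gololdiye' alone shows every Rimir change applied in order.

gololdiye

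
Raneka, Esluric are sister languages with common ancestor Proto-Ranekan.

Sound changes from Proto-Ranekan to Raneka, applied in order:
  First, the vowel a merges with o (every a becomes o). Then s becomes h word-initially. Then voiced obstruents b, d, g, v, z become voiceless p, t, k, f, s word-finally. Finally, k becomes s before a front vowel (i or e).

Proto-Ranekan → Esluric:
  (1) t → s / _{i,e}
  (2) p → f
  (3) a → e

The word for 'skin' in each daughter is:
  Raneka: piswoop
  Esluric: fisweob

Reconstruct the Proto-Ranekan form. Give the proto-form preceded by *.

*piswaob

Position 5: Raneka has o, Esluric has e. Taking the neighbouring segments as reconstructed: Raneka o could go back to *a or *o; Esluric e could go back to *a or *e — the one source consistent with every daughter is *a.
Position 1: Raneka has p, Esluric has f. Taking the neighbouring segments as reconstructed: Raneka p can only go back to *p; Esluric f could go back to *p or *f — the one source consistent with every daughter is *p.
Position 7: Raneka has p, Esluric has b. Esluric preserves b here (none of its changes turn any other segment into b), so the proto-segment is *b.
Verify the candidate proto-form against each daughter:
Raneka: start from *piswaob.
  rule 1 (vowel merger): piswaob → piswoob
  rule 2: no change — piswoob
  rule 3 (final devoicing): piswoob → piswoop
  rule 4: no change — piswoop
  ⇒ Raneka piswoop
Esluric: start from *piswaob.
  rule 1: no change — piswaob
  rule 2 (unconditioned shift): piswaob → fiswaob
  rule 3 (vowel merger): fiswaob → fisweob
  ⇒ Esluric fisweob
No other proto-form is consistent with every reflex, so the reconstruction is *piswaob.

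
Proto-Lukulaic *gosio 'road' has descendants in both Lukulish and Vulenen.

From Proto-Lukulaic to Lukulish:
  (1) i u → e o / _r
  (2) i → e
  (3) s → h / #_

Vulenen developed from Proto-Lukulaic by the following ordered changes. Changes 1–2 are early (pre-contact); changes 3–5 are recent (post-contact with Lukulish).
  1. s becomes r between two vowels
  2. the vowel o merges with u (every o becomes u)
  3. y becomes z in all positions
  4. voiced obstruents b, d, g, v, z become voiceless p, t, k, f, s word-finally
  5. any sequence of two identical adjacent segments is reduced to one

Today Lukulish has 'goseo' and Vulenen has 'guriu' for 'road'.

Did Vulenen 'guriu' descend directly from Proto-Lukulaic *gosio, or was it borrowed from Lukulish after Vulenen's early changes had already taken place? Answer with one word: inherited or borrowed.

If inherited, *gosio would pass through all of Vulenen's changes:
Vulenen: *gosio > gorio > guriu  (by rhotacism, vowel merger)
If borrowed from Lukulish 'goseo' after the early changes, it would undergo only the recent ones:
  rule 3 (unconditioned shift): no change (goseo)
  rule 4 (final devoicing): no change (goseo)
  rule 5 (degemination): no change (goseo)
  ⇒ as a loan: goseo
Vulenen 'guriu' matches the inherited outcome exactly, so it is an inherited cognate, not a loan.

inherited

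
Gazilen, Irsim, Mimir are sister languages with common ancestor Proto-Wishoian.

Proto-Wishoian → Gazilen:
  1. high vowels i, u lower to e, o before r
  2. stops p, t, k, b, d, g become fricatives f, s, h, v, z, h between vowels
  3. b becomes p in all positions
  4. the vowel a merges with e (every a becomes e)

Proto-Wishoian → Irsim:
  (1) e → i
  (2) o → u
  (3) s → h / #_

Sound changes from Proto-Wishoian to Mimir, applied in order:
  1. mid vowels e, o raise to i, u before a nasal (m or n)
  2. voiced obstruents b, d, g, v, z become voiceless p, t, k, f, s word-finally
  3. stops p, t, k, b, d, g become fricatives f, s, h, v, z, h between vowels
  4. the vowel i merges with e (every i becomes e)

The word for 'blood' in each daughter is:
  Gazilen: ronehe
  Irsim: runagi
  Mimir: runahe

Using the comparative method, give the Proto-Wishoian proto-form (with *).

Position 5: Gazilen has h, Irsim has g, Mimir has h. Irsim preserves g here (none of its changes turn any other segment into g), so the proto-segment is *g.
Position 2: Gazilen has o, Irsim has u, Mimir has u. Taking the neighbouring segments as reconstructed: Gazilen o can only go back to *o; Irsim u could go back to *o or *u; Mimir u could go back to *o or *u — the one source consistent with every daughter is *o.
Position 6: Gazilen has e, Irsim has i, Mimir has e. Taking the neighbouring segments as reconstructed: Gazilen e could go back to *a or *e; Irsim i could go back to *e or *i; Mimir e could go back to *e or *i — the one source consistent with every daughter is *e.
Continuing position by position gives *ronage; check it forward:
Gazilen: *ronage
  ronage (rule 1 does not apply)
  ronage → ronahe   [intervocalic lenition]
  ronahe (rule 3 does not apply)
  ronahe → ronehe   [vowel merger]
  giving Gazilen ronehe.
Irsim: *ronage > ronagi > runagi  (by vowel merger, vowel merger)
Mimir: *ronage > runage > runahe  (by pre-nasal raising, intervocalic lenition)
No other proto-form is consistent with every reflex, so the reconstruction is *ronage.

*ronage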